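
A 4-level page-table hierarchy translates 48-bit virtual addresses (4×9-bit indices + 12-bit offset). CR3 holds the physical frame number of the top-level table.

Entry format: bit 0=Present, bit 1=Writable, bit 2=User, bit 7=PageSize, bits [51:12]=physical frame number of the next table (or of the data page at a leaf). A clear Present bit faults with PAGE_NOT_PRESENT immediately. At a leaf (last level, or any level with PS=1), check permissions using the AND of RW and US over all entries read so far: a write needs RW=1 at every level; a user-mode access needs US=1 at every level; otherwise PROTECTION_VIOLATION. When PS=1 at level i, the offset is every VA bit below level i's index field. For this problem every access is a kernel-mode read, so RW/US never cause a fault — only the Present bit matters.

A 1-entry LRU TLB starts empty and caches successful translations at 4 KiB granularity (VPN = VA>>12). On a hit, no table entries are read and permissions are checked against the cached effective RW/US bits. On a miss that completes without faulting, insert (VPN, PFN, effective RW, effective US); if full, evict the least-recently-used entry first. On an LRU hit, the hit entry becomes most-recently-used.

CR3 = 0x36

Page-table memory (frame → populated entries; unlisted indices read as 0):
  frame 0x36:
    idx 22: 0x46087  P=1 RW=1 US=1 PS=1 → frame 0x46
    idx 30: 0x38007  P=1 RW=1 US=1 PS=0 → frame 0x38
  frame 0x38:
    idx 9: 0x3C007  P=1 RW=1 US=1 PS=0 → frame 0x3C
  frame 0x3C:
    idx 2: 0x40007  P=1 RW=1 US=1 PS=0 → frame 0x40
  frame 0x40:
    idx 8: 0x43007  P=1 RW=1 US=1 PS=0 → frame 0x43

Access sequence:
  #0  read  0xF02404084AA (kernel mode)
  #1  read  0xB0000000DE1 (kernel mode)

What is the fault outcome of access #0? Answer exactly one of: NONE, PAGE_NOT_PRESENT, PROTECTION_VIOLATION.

Trace:
#0 VA=0xF02404084AA (r,kernel):
  L0 @0x36[30] → 0x38007  P=1,RW=1,US=1,PS=0
  L1 @0x38[9] → 0x3C007  P=1,RW=1,US=1,PS=0
  L2 @0x3C[2] → 0x40007  P=1,RW=1,US=1,PS=0
  L3 @0x40[8] → 0x43007  P=1,RW=1,US=1,PS=0
  → PA=0x434AA  (4 entries read)
#1 VA=0xB0000000DE1 (r,kernel):
  L0 @0x36[22] → 0x46087  P=1,RW=1,US=1,PS=1
  → PA=0x46DE1 (huge @L0)  (1 entries read)

Access #0 fault: NONE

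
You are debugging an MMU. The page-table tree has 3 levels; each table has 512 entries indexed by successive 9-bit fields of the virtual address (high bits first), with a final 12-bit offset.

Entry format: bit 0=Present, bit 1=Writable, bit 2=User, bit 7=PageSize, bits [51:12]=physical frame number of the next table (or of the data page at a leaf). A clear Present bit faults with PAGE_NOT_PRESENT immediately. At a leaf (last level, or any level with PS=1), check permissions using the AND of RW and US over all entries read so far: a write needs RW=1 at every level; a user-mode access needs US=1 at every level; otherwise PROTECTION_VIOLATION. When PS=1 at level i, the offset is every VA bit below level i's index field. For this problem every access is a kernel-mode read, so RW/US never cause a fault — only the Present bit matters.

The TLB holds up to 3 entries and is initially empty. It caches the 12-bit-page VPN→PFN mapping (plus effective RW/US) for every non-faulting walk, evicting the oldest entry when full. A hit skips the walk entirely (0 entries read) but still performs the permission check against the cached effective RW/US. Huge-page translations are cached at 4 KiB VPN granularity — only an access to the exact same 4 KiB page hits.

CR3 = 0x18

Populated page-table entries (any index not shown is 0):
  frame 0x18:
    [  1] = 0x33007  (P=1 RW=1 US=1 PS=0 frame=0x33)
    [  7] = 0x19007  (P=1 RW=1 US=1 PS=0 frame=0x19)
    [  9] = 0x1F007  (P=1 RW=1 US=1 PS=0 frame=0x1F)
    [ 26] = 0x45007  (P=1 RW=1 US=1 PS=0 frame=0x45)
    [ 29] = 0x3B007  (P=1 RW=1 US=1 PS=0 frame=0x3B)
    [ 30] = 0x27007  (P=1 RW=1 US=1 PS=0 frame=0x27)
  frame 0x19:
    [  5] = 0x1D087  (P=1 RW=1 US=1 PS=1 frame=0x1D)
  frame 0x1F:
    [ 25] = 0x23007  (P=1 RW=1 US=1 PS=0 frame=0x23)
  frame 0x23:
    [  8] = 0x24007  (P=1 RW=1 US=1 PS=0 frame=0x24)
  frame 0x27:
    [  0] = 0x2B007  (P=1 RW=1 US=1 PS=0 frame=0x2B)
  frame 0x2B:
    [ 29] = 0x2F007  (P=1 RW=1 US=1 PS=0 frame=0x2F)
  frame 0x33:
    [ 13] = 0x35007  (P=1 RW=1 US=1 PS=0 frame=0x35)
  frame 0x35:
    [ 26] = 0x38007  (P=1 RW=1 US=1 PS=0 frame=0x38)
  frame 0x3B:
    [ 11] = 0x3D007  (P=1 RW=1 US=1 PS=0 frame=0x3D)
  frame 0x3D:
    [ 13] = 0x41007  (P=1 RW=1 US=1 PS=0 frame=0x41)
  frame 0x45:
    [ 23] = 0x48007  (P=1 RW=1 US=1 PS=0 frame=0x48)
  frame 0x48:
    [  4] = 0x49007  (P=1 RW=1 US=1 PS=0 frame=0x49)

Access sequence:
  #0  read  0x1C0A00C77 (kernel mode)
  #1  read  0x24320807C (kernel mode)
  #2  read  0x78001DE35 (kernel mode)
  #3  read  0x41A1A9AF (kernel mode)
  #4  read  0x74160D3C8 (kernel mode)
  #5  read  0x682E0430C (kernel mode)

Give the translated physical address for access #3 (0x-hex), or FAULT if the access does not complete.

Walk each access:
#0 VA=0x1C0A00C77 (r,kernel):
  L0 @0x18[7] → 0x19007  P=1,RW=1,US=1,PS=0
  L1 @0x19[5] → 0x1D087  P=1,RW=1,US=1,PS=1
  → PA=0x1DC77 (huge @L1)  (2 entries read)
#1 VA=0x24320807C (r,kernel):
  L0 @0x18[9] → 0x1F007  P=1,RW=1,US=1,PS=0
  L1 @0x1F[25] → 0x23007  P=1,RW=1,US=1,PS=0
  L2 @0x23[8] → 0x24007  P=1,RW=1,US=1,PS=0
  → PA=0x2407C  (3 entries read)
#2 VA=0x78001DE35 (r,kernel):
  L0 @0x18[30] → 0x27007  P=1,RW=1,US=1,PS=0
  L1 @0x27[0] → 0x2B007  P=1,RW=1,US=1,PS=0
  L2 @0x2B[29] → 0x2F007  P=1,RW=1,US=1,PS=0
  → PA=0x2FE35  (3 entries read)
#3 VA=0x41A1A9AF (r,kernel):
  L0 @0x18[1] → 0x33007  P=1,RW=1,US=1,PS=0
  L1 @0x33[13] → 0x35007  P=1,RW=1,US=1,PS=0
  L2 @0x35[26] → 0x38007  P=1,RW=1,US=1,PS=0
  → PA=0x389AF  (3 entries read)
#4 VA=0x74160D3C8 (r,kernel):
  L0 @0x18[29] → 0x3B007  P=1,RW=1,US=1,PS=0
  L1 @0x3B[11] → 0x3D007  P=1,RW=1,US=1,PS=0
  L2 @0x3D[13] → 0x41007  P=1,RW=1,US=1,PS=0
  → PA=0x413C8  (3 entries read)
#5 VA=0x682E0430C (r,kernel):
  L0 @0x18[26] → 0x45007  P=1,RW=1,US=1,PS=0
  L1 @0x45[23] → 0x48007  P=1,RW=1,US=1,PS=0
  L2 @0x48[4] → 0x49007  P=1,RW=1,US=1,PS=0
  → PA=0x4930C  (3 entries read)

Access #3 PA: 0x389AF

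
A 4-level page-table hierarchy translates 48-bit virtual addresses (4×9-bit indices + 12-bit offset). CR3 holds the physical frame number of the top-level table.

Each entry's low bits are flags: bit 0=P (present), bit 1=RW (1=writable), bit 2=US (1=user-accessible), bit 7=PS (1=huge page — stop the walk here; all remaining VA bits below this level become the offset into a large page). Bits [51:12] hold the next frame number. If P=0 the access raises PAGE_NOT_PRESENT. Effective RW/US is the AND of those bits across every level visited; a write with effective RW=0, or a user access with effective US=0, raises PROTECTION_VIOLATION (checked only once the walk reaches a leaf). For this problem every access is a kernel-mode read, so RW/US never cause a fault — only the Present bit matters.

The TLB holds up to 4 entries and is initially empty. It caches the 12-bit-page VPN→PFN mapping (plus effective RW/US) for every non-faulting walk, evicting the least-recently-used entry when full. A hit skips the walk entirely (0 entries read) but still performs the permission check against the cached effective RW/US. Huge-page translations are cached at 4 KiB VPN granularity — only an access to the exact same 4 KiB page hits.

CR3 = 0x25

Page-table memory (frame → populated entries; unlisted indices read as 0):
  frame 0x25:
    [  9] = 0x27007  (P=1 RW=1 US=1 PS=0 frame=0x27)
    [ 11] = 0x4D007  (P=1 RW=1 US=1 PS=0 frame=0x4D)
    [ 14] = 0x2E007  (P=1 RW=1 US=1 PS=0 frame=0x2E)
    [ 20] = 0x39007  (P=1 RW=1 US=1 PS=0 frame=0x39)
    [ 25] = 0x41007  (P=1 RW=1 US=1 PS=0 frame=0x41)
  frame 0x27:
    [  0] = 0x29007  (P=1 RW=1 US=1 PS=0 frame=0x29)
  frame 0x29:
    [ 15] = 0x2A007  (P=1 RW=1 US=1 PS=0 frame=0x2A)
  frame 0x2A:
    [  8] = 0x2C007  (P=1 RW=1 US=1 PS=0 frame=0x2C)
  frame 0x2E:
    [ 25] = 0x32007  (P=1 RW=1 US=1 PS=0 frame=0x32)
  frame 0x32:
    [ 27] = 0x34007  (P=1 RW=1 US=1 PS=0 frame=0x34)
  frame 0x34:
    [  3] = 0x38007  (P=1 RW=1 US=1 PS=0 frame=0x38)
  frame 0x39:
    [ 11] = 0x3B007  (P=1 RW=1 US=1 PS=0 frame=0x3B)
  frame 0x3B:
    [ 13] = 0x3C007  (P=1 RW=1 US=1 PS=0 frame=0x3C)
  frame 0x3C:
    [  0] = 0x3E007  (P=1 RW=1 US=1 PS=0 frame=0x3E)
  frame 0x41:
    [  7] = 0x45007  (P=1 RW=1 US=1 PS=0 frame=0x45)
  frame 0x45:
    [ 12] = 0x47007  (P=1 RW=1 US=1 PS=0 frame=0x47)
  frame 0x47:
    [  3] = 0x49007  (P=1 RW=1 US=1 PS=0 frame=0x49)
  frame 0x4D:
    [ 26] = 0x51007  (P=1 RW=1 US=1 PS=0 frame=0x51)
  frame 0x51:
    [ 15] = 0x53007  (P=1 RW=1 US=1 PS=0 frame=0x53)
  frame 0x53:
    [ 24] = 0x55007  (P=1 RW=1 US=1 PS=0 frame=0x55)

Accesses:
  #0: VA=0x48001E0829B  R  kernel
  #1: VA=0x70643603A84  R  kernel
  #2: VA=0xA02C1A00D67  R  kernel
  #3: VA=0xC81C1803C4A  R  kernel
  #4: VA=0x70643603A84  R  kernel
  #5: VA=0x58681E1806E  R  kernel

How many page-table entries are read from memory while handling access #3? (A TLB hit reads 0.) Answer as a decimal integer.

Per-access translation:
#0 VA=0x48001E0829B (r,kernel):
  L0: frame=0x25 idx=9 entry=0x27007 [P=1 RW=1 US=1 PS=0]
  L1: frame=0x27 idx=0 entry=0x29007 [P=1 RW=1 US=1 PS=0]
  L2: frame=0x29 idx=15 entry=0x2A007 [P=1 RW=1 US=1 PS=0]
  L3: frame=0x2A idx=8 entry=0x2C007 [P=1 RW=1 US=1 PS=0]
  ⇒ phys 0x2C29B  [4 reads]
#1 VA=0x70643603A84 (r,kernel):
  L0: frame=0x25 idx=14 entry=0x2E007 [P=1 RW=1 US=1 PS=0]
  L1: frame=0x2E idx=25 entry=0x32007 [P=1 RW=1 US=1 PS=0]
  L2: frame=0x32 idx=27 entry=0x34007 [P=1 RW=1 US=1 PS=0]
  L3: frame=0x34 idx=3 entry=0x38007 [P=1 RW=1 US=1 PS=0]
  ⇒ phys 0x38A84  [4 reads]
#2 VA=0xA02C1A00D67 (r,kernel):
  L0: frame=0x25 idx=20 entry=0x39007 [P=1 RW=1 US=1 PS=0]
  L1: frame=0x39 idx=11 entry=0x3B007 [P=1 RW=1 US=1 PS=0]
  L2: frame=0x3B idx=13 entry=0x3C007 [P=1 RW=1 US=1 PS=0]
  L3: frame=0x3C idx=0 entry=0x3E007 [P=1 RW=1 US=1 PS=0]
  ⇒ phys 0x3ED67  [4 reads]
#3 VA=0xC81C1803C4A (r,kernel):
  L0: frame=0x25 idx=25 entry=0x41007 [P=1 RW=1 US=1 PS=0]
  L1: frame=0x41 idx=7 entry=0x45007 [P=1 RW=1 US=1 PS=0]
  L2: frame=0x45 idx=12 entry=0x47007 [P=1 RW=1 US=1 PS=0]
  L3: frame=0x47 idx=3 entry=0x49007 [P=1 RW=1 US=1 PS=0]
  ⇒ phys 0x49C4A  [4 reads]
#4 VA=0x70643603A84 (r,kernel):
  TLB hit vpn=0x70643603 → PA=0x38A84
#5 VA=0x58681E1806E (r,kernel):
  L0: frame=0x25 idx=11 entry=0x4D007 [P=1 RW=1 US=1 PS=0]
  L1: frame=0x4D idx=26 entry=0x51007 [P=1 RW=1 US=1 PS=0]
  L2: frame=0x51 idx=15 entry=0x53007 [P=1 RW=1 US=1 PS=0]
  L3: frame=0x53 idx=24 entry=0x55007 [P=1 RW=1 US=1 PS=0]
  ⇒ phys 0x5506E  [4 reads]

Entries read for #3: 4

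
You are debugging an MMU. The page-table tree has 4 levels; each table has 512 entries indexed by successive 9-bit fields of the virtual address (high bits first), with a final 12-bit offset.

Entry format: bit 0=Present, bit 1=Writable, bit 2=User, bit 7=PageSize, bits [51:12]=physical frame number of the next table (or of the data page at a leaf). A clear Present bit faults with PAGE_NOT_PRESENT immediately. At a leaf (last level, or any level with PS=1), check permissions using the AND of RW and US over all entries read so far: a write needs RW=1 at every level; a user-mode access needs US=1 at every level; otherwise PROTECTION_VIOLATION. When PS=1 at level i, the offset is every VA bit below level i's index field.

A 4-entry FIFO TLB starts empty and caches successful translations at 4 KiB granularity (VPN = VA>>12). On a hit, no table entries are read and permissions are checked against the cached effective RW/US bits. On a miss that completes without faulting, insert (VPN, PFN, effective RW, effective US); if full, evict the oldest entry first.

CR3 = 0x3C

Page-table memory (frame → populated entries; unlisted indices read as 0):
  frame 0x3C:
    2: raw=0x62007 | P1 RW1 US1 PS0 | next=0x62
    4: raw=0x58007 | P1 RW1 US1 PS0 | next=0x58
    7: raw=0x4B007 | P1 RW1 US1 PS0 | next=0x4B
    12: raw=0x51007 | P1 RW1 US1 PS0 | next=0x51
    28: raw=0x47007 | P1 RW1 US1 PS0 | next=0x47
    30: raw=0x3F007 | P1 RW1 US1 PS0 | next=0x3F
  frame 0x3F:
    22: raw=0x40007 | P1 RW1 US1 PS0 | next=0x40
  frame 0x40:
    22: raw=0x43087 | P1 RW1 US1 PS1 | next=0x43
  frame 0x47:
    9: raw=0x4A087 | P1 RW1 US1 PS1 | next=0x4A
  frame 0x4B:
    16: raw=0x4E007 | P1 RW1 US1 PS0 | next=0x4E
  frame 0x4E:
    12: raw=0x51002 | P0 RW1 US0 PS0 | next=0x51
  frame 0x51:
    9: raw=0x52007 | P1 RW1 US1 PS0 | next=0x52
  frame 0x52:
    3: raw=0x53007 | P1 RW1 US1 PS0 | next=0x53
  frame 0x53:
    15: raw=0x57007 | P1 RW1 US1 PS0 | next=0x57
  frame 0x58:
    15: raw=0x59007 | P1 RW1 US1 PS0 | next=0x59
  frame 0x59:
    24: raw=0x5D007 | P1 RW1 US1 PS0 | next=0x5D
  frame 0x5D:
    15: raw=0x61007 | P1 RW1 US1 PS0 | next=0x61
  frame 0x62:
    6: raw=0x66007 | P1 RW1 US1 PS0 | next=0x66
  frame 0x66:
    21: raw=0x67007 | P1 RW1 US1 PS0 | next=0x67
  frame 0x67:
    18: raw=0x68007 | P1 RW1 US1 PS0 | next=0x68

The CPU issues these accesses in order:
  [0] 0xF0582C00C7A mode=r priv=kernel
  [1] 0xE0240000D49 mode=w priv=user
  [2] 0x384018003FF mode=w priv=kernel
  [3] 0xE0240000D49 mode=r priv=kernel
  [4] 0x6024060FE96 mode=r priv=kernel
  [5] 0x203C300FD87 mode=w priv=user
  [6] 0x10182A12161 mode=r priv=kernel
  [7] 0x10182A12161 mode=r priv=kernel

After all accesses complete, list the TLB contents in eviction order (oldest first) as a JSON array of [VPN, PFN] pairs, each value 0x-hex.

Trace:
#0 VA=0xF0582C00C7A (r,kernel):
  L0 @0x3C[30] → 0x3F007  P=1,RW=1,US=1,PS=0
  L1 @0x3F[22] → 0x40007  P=1,RW=1,US=1,PS=0
  L2 @0x40[22] → 0x43087  P=1,RW=1,US=1,PS=1
  ✓ 0x43C7A (huge @L2)  — 3 lookups
#1 VA=0xE0240000D49 (w,user):
  L0 @0x3C[28] → 0x47007  P=1,RW=1,US=1,PS=0
  L1 @0x47[9] → 0x4A087  P=1,RW=1,US=1,PS=1
  ✓ 0x4AD49 (huge @L1)  — 2 lookups
#2 VA=0x384018003FF (w,kernel):
  L0 @0x3C[7] → 0x4B007  P=1,RW=1,US=1,PS=0
  L1 @0x4B[16] → 0x4E007  P=1,RW=1,US=1,PS=0
  L2 @0x4E[12] → 0x51002  P=0,RW=1,US=0,PS=0
  ✗ PAGE_NOT_PRESENT  [3 reads]
#3 VA=0xE0240000D49 (r,kernel):
  TLB hit vpn=0xE0240000 → PA=0x4AD49
#4 VA=0x6024060FE96 (r,kernel):
  L0 @0x3C[12] → 0x51007  P=1,RW=1,US=1,PS=0
  L1 @0x51[9] → 0x52007  P=1,RW=1,US=1,PS=0
  L2 @0x52[3] → 0x53007  P=1,RW=1,US=1,PS=0
  L3 @0x53[15] → 0x57007  P=1,RW=1,US=1,PS=0
  ✓ 0x57E96  — 4 lookups
#5 VA=0x203C300FD87 (w,user):
  L0 @0x3C[4] → 0x58007  P=1,RW=1,US=1,PS=0
  L1 @0x58[15] → 0x59007  P=1,RW=1,US=1,PS=0
  L2 @0x59[24] → 0x5D007  P=1,RW=1,US=1,PS=0
  L3 @0x5D[15] → 0x61007  P=1,RW=1,US=1,PS=0
  ✓ 0x61D87  — 4 lookups
#6 VA=0x10182A12161 (r,kernel):
  L0 @0x3C[2] → 0x62007  P=1,RW=1,US=1,PS=0
  L1 @0x62[6] → 0x66007  P=1,RW=1,US=1,PS=0
  L2 @0x66[21] → 0x67007  P=1,RW=1,US=1,PS=0
  L3 @0x67[18] → 0x68007  P=1,RW=1,US=1,PS=0
  ✓ 0x68161  — 4 lookups
#7 VA=0x10182A12161 (r,kernel):
  TLB hit vpn=0x10182A12 → PA=0x68161

TLB: [["0xE0240000", "0x4A"], ["0x6024060F", "0x57"], ["0x203C300F", "0x61"], ["0x10182A12", "0x68"]]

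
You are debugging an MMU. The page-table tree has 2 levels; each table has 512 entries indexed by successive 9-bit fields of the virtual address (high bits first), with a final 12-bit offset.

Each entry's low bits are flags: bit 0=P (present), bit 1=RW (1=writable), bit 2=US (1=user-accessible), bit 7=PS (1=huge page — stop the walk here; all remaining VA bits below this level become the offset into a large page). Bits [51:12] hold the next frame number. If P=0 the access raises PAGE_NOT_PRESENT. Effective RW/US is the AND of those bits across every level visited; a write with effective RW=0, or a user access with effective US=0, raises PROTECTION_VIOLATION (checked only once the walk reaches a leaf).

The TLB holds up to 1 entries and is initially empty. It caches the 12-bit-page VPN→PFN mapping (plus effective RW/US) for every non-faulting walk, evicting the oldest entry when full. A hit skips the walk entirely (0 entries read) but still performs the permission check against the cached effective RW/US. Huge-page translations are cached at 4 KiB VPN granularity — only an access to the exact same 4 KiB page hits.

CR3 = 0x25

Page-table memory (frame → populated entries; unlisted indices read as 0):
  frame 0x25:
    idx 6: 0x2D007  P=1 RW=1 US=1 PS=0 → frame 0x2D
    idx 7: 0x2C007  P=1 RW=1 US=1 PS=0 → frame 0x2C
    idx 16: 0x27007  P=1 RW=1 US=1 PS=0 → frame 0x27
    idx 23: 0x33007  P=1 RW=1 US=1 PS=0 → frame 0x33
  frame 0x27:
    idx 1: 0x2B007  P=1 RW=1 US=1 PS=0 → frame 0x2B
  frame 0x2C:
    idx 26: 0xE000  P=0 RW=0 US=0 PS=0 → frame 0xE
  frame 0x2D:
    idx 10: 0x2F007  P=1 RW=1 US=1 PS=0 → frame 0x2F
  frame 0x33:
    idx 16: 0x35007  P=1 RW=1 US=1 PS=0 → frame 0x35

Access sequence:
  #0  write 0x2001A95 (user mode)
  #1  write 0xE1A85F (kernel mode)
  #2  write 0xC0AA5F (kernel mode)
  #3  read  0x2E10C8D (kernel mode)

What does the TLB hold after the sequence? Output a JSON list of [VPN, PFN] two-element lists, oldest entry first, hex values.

Trace:
#0 VA=0x2001A95 (w,user):
  L0 @0x25[16] → 0x27007  P=1,RW=1,US=1,PS=0
  L1 @0x27[1] → 0x2B007  P=1,RW=1,US=1,PS=0
  → PA=0x2BA95  (2 entries read)
#1 VA=0xE1A85F (w,kernel):
  L0 @0x25[7] → 0x2C007  P=1,RW=1,US=1,PS=0
  L1 @0x2C[26] → 0xE000  P=0,RW=0,US=0,PS=0
  ✗ PAGE_NOT_PRESENT  [2 reads]
#2 VA=0xC0AA5F (w,kernel):
  L0 @0x25[6] → 0x2D007  P=1,RW=1,US=1,PS=0
  L1 @0x2D[10] → 0x2F007  P=1,RW=1,US=1,PS=0
  → PA=0x2FA5F  (2 entries read)
#3 VA=0x2E10C8D (r,kernel):
  L0 @0x25[23] → 0x33007  P=1,RW=1,US=1,PS=0
  L1 @0x33[16] → 0x35007  P=1,RW=1,US=1,PS=0
  → PA=0x35C8D  (2 entries read)

TLB: [["0x2E10", "0x35"]]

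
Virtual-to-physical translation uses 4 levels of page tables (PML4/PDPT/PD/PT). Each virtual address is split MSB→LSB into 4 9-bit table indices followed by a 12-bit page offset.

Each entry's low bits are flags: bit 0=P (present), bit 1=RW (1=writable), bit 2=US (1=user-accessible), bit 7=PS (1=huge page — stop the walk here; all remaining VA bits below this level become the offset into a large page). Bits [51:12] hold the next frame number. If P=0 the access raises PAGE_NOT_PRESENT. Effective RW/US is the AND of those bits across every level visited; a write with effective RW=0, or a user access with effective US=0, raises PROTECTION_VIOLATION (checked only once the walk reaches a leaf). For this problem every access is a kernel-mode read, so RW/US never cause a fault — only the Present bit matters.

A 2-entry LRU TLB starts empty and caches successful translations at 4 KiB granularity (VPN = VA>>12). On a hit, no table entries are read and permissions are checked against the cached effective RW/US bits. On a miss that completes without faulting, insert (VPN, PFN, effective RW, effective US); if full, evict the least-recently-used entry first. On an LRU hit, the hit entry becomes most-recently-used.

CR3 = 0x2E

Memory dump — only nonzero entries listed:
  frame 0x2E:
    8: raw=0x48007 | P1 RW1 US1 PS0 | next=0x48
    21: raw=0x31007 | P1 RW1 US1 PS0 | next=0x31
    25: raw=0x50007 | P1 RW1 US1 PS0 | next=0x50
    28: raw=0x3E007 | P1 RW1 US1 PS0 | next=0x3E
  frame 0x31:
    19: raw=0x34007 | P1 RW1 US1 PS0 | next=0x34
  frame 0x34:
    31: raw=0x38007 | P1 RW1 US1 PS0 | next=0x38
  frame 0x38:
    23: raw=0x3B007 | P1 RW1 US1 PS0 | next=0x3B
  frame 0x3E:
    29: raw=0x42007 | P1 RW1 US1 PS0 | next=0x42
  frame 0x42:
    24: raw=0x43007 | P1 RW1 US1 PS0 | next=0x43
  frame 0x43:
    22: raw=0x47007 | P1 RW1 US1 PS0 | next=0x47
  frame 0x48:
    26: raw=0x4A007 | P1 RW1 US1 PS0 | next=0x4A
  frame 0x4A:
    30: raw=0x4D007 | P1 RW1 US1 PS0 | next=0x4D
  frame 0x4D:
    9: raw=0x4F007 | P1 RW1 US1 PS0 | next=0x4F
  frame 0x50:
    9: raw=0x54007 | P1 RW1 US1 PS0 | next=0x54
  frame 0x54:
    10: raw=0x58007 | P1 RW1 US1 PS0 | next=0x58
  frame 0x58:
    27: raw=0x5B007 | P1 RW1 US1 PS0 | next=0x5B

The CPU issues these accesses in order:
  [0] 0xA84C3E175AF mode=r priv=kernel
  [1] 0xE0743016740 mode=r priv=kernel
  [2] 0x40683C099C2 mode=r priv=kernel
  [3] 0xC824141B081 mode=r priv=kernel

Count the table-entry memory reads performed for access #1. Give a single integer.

Walk each access:
#0 VA=0xA84C3E175AF (r,kernel):
  L0: frame=0x2E idx=21 entry=0x31007 [P=1 RW=1 US=1 PS=0]
  L1: frame=0x31 idx=19 entry=0x34007 [P=1 RW=1 US=1 PS=0]
  L2: frame=0x34 idx=31 entry=0x38007 [P=1 RW=1 US=1 PS=0]
  L3: frame=0x38 idx=23 entry=0x3B007 [P=1 RW=1 US=1 PS=0]
  ✓ 0x3B5AF  — 4 lookups
#1 VA=0xE0743016740 (r,kernel):
  L0: frame=0x2E idx=28 entry=0x3E007 [P=1 RW=1 US=1 PS=0]
  L1: frame=0x3E idx=29 entry=0x42007 [P=1 RW=1 US=1 PS=0]
  L2: frame=0x42 idx=24 entry=0x43007 [P=1 RW=1 US=1 PS=0]
  L3: frame=0x43 idx=22 entry=0x47007 [P=1 RW=1 US=1 PS=0]
  ✓ 0x47740  — 4 lookups
#2 VA=0x40683C099C2 (r,kernel):
  L0: frame=0x2E idx=8 entry=0x48007 [P=1 RW=1 US=1 PS=0]
  L1: frame=0x48 idx=26 entry=0x4A007 [P=1 RW=1 US=1 PS=0]
  L2: frame=0x4A idx=30 entry=0x4D007 [P=1 RW=1 US=1 PS=0]
  L3: frame=0x4D idx=9 entry=0x4F007 [P=1 RW=1 US=1 PS=0]
  ✓ 0x4F9C2  — 4 lookups
#3 VA=0xC824141B081 (r,kernel):
  L0: frame=0x2E idx=25 entry=0x50007 [P=1 RW=1 US=1 PS=0]
  L1: frame=0x50 idx=9 entry=0x54007 [P=1 RW=1 US=1 PS=0]
  L2: frame=0x54 idx=10 entry=0x58007 [P=1 RW=1 US=1 PS=0]
  L3: frame=0x58 idx=27 entry=0x5B007 [P=1 RW=1 US=1 PS=0]
  ✓ 0x5B081  — 4 lookups

Entries read for #1: 4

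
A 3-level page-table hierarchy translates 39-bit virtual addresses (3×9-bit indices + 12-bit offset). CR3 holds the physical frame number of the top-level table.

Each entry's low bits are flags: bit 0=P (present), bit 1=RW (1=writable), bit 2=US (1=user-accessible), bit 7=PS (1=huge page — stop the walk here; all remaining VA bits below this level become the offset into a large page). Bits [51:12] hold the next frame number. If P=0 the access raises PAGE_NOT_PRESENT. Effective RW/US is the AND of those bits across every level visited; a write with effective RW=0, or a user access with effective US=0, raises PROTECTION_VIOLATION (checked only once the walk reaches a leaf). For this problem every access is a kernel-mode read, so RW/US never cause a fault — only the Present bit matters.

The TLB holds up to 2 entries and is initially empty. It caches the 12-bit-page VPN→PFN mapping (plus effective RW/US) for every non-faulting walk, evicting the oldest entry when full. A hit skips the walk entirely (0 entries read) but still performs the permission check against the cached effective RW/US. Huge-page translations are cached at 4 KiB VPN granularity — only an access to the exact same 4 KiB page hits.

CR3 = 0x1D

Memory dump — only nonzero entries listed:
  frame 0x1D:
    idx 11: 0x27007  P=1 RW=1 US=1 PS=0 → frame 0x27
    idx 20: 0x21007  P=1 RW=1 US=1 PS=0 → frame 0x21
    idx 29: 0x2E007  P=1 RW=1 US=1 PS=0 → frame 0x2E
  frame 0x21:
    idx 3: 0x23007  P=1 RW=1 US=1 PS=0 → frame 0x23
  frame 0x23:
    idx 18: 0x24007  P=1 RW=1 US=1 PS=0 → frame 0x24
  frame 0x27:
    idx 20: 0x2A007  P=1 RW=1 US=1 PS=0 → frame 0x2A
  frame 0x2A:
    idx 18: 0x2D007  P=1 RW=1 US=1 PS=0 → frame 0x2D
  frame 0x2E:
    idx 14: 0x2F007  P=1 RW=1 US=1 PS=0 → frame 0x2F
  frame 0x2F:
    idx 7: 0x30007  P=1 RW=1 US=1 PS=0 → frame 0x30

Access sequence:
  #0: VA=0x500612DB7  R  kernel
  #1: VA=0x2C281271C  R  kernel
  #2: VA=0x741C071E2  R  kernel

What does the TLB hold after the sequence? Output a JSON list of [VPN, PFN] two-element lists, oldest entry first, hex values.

Trace:
#0 VA=0x500612DB7 (r,kernel):
  L0 @0x1D[20] → 0x21007  P=1,RW=1,US=1,PS=0
  L1 @0x21[3] → 0x23007  P=1,RW=1,US=1,PS=0
  L2 @0x23[18] → 0x24007  P=1,RW=1,US=1,PS=0
  ✓ 0x24DB7  — 3 lookups
#1 VA=0x2C281271C (r,kernel):
  L0 @0x1D[11] → 0x27007  P=1,RW=1,US=1,PS=0
  L1 @0x27[20] → 0x2A007  P=1,RW=1,US=1,PS=0
  L2 @0x2A[18] → 0x2D007  P=1,RW=1,US=1,PS=0
  ✓ 0x2D71C  — 3 lookups
#2 VA=0x741C071E2 (r,kernel):
  L0 @0x1D[29] → 0x2E007  P=1,RW=1,US=1,PS=0
  L1 @0x2E[14] → 0x2F007  P=1,RW=1,US=1,PS=0
  L2 @0x2F[7] → 0x30007  P=1,RW=1,US=1,PS=0
  ✓ 0x301E2  — 3 lookups

TLB: [["0x2C2812", "0x2D"], ["0x741C07", "0x30"]]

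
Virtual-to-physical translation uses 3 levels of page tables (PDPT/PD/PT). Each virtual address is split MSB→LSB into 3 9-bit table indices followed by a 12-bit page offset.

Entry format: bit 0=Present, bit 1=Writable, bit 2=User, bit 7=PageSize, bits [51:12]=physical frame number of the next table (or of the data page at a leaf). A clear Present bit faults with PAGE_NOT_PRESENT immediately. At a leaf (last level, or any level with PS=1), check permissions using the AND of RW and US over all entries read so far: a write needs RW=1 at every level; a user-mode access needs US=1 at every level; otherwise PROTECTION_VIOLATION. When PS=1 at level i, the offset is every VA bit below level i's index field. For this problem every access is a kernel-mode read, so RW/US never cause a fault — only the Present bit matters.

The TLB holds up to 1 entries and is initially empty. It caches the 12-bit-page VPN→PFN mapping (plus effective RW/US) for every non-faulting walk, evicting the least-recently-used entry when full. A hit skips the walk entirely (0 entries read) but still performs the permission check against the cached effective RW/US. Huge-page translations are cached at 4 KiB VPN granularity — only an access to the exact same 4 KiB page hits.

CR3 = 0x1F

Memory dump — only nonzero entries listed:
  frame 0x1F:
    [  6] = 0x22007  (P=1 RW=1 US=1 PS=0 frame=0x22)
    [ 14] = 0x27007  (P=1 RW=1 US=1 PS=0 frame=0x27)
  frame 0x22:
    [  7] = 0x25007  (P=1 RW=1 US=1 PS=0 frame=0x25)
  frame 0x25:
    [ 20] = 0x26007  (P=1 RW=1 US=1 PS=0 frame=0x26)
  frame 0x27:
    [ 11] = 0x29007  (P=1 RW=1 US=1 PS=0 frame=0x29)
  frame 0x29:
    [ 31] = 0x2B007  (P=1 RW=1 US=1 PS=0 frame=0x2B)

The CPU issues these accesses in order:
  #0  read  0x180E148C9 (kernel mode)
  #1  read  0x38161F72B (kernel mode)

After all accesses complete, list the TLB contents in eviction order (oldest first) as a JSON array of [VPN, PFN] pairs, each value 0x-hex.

Trace:
#0 VA=0x180E148C9 (r,kernel):
  L0 @0x1F[6] → 0x22007  P=1,RW=1,US=1,PS=0
  L1 @0x22[7] → 0x25007  P=1,RW=1,US=1,PS=0
  L2 @0x25[20] → 0x26007  P=1,RW=1,US=1,PS=0
  ⇒ phys 0x268C9  [3 reads]
#1 VA=0x38161F72B (r,kernel):
  L0 @0x1F[14] → 0x27007  P=1,RW=1,US=1,PS=0
  L1 @0x27[11] → 0x29007  P=1,RW=1,US=1,PS=0
  L2 @0x29[31] → 0x2B007  P=1,RW=1,US=1,PS=0
  ⇒ phys 0x2B72B  [3 reads]

TLB: [["0x38161F", "0x2B"]]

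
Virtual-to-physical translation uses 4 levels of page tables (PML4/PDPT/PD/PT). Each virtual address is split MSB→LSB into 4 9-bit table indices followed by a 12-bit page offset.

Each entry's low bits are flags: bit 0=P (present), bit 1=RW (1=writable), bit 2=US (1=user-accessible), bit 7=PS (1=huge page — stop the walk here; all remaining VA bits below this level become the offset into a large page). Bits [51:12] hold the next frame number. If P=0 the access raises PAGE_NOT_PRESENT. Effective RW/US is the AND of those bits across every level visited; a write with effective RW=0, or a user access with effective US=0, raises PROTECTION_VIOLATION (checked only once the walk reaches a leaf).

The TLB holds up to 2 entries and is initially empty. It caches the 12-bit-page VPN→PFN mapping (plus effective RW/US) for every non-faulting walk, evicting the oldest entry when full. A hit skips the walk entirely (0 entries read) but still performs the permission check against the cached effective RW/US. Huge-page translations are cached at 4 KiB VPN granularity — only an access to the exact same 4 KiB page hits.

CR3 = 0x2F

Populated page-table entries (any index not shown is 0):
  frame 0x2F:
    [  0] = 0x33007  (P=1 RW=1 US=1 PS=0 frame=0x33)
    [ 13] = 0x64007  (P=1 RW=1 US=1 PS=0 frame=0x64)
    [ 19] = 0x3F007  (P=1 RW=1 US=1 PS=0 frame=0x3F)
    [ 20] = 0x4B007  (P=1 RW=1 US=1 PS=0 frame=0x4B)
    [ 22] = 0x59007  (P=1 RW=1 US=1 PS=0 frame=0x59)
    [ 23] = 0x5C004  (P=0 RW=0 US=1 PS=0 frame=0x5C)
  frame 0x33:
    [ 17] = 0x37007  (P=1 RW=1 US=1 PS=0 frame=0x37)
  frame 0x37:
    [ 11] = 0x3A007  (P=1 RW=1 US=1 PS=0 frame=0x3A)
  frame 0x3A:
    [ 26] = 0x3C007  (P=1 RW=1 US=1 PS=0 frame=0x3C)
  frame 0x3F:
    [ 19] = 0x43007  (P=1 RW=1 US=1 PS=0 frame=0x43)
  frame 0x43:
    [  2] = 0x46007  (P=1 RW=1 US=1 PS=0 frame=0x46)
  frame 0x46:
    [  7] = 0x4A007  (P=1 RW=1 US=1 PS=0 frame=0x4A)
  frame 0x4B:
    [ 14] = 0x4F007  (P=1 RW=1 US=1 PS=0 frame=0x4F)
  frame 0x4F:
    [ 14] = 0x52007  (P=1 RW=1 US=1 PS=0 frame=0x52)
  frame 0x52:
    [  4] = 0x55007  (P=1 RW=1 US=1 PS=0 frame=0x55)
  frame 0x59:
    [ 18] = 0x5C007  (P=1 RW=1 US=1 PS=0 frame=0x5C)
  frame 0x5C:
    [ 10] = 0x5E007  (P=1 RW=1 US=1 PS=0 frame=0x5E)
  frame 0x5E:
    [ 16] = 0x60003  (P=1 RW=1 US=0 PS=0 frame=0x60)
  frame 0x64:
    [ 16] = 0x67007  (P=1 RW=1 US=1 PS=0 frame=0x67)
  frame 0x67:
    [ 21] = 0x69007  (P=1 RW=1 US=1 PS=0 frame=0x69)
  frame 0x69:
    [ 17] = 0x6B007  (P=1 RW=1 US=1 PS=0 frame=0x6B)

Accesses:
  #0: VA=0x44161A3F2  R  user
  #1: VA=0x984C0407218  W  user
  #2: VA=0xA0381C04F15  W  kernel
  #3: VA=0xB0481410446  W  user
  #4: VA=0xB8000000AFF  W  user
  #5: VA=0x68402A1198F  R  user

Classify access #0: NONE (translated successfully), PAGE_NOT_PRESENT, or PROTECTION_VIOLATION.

Walk each access:
#0 VA=0x44161A3F2 (r,user):
  L0: frame=0x2F idx=0 entry=0x33007 [P=1 RW=1 US=1 PS=0]
  L1: frame=0x33 idx=17 entry=0x37007 [P=1 RW=1 US=1 PS=0]
  L2: frame=0x37 idx=11 entry=0x3A007 [P=1 RW=1 US=1 PS=0]
  L3: frame=0x3A idx=26 entry=0x3C007 [P=1 RW=1 US=1 PS=0]
  → PA=0x3C3F2  (4 entries read)
#1 VA=0x984C0407218 (w,user):
  L0: frame=0x2F idx=19 entry=0x3F007 [P=1 RW=1 US=1 PS=0]
  L1: frame=0x3F idx=19 entry=0x43007 [P=1 RW=1 US=1 PS=0]
  L2: frame=0x43 idx=2 entry=0x46007 [P=1 RW=1 US=1 PS=0]
  L3: frame=0x46 idx=7 entry=0x4A007 [P=1 RW=1 US=1 PS=0]
  → PA=0x4A218  (4 entries read)
#2 VA=0xA0381C04F15 (w,kernel):
  L0: frame=0x2F idx=20 entry=0x4B007 [P=1 RW=1 US=1 PS=0]
  L1: frame=0x4B idx=14 entry=0x4F007 [P=1 RW=1 US=1 PS=0]
  L2: frame=0x4F idx=14 entry=0x52007 [P=1 RW=1 US=1 PS=0]
  L3: frame=0x52 idx=4 entry=0x55007 [P=1 RW=1 US=1 PS=0]
  → PA=0x55F15  (4 entries read)
#3 VA=0xB0481410446 (w,user):
  L0: frame=0x2F idx=22 entry=0x59007 [P=1 RW=1 US=1 PS=0]
  L1: frame=0x59 idx=18 entry=0x5C007 [P=1 RW=1 US=1 PS=0]
  L2: frame=0x5C idx=10 entry=0x5E007 [P=1 RW=1 US=1 PS=0]
  L3: frame=0x5E idx=16 entry=0x60003 [P=1 RW=1 US=0 PS=0]
  ✗ PROTECTION_VIOLATION  [4 reads]
#4 VA=0xB8000000AFF (w,user):
  L0: frame=0x2F idx=23 entry=0x5C004 [P=0 RW=0 US=1 PS=0]
  ✗ PAGE_NOT_PRESENT  [1 reads]
#5 VA=0x68402A1198F (r,user):
  L0: frame=0x2F idx=13 entry=0x64007 [P=1 RW=1 US=1 PS=0]
  L1: frame=0x64 idx=16 entry=0x67007 [P=1 RW=1 US=1 PS=0]
  L2: frame=0x67 idx=21 entry=0x69007 [P=1 RW=1 US=1 PS=0]
  L3: frame=0x69 idx=17 entry=0x6B007 [P=1 RW=1 US=1 PS=0]
  → PA=0x6B98F  (4 entries read)

Access #0 fault: NONE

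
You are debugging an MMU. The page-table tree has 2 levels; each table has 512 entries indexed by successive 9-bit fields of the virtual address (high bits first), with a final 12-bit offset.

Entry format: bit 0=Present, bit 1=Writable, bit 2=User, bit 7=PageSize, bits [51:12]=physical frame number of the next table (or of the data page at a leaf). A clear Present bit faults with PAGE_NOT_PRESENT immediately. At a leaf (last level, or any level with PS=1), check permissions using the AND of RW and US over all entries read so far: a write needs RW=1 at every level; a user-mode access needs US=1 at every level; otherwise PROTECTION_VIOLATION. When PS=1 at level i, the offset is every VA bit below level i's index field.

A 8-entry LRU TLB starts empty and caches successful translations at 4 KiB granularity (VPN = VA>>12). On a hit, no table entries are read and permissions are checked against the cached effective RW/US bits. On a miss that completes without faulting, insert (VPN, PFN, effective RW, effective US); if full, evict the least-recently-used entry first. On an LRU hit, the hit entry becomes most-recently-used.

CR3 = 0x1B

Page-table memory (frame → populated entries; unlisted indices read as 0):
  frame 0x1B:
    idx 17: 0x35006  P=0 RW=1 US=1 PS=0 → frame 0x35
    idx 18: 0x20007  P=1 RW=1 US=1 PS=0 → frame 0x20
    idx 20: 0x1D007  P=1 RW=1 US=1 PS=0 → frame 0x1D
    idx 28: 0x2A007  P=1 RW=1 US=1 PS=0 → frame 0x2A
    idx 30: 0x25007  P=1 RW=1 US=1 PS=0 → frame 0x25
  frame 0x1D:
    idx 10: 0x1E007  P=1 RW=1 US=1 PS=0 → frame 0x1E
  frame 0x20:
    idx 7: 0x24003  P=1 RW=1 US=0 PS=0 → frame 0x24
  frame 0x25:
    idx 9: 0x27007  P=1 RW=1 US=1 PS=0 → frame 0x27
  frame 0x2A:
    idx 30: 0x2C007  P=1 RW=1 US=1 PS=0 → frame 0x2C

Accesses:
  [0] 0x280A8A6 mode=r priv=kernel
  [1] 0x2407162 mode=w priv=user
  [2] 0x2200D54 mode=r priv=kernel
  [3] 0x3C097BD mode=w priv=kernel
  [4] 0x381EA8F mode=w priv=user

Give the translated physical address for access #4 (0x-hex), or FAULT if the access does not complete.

Walk each access:
#0 VA=0x280A8A6 (r,kernel):
  [0] read 0x1B idx=20: raw=0x1D007 flags P=1 W=1 U=1 S=0
  [1] read 0x1D idx=10: raw=0x1E007 flags P=1 W=1 U=1 S=0
  ✓ 0x1E8A6  — 2 lookups
#1 VA=0x2407162 (w,user):
  [0] read 0x1B idx=18: raw=0x20007 flags P=1 W=1 U=1 S=0
  [1] read 0x20 idx=7: raw=0x24003 flags P=1 W=1 U=0 S=0
  ✗ PROTECTION_VIOLATION  [2 reads]
#2 VA=0x2200D54 (r,kernel):
  [0] read 0x1B idx=17: raw=0x35006 flags P=0 W=1 U=1 S=0
  ✗ PAGE_NOT_PRESENT  [1 reads]
#3 VA=0x3C097BD (w,kernel):
  [0] read 0x1B idx=30: raw=0x25007 flags P=1 W=1 U=1 S=0
  [1] read 0x25 idx=9: raw=0x27007 flags P=1 W=1 U=1 S=0
  ✓ 0x277BD  — 2 lookups
#4 VA=0x381EA8F (w,user):
  [0] read 0x1B idx=28: raw=0x2A007 flags P=1 W=1 U=1 S=0
  [1] read 0x2A idx=30: raw=0x2C007 flags P=1 W=1 U=1 S=0
  ✓ 0x2CA8F  — 2 lookups

Access #4 PA: 0x2CA8F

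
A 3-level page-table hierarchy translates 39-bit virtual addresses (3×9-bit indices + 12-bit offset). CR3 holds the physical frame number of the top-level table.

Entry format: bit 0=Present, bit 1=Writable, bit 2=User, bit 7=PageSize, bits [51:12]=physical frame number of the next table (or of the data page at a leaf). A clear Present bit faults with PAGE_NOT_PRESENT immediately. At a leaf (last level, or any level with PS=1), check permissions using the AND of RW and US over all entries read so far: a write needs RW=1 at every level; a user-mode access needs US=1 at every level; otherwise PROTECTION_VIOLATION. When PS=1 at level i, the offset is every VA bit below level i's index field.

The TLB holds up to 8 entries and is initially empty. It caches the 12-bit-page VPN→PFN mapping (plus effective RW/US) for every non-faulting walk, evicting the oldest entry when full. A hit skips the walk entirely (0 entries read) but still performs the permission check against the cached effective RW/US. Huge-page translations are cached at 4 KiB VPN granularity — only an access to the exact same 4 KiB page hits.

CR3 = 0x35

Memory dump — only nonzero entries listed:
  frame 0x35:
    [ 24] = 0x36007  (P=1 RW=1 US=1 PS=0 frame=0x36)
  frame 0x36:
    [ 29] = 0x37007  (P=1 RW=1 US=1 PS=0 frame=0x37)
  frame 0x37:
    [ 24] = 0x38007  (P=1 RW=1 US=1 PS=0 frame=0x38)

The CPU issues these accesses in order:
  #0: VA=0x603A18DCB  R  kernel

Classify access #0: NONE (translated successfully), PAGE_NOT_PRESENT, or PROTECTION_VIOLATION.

Per-access translation:
#0 VA=0x603A18DCB (r,kernel):
  [0] read 0x35 idx=24: raw=0x36007 flags P=1 W=1 U=1 S=0
  [1] read 0x36 idx=29: raw=0x37007 flags P=1 W=1 U=1 S=0
  [2] read 0x37 idx=24: raw=0x38007 flags P=1 W=1 U=1 S=0
  ✓ 0x38DCB  — 3 lookups

Access #0 fault: NONE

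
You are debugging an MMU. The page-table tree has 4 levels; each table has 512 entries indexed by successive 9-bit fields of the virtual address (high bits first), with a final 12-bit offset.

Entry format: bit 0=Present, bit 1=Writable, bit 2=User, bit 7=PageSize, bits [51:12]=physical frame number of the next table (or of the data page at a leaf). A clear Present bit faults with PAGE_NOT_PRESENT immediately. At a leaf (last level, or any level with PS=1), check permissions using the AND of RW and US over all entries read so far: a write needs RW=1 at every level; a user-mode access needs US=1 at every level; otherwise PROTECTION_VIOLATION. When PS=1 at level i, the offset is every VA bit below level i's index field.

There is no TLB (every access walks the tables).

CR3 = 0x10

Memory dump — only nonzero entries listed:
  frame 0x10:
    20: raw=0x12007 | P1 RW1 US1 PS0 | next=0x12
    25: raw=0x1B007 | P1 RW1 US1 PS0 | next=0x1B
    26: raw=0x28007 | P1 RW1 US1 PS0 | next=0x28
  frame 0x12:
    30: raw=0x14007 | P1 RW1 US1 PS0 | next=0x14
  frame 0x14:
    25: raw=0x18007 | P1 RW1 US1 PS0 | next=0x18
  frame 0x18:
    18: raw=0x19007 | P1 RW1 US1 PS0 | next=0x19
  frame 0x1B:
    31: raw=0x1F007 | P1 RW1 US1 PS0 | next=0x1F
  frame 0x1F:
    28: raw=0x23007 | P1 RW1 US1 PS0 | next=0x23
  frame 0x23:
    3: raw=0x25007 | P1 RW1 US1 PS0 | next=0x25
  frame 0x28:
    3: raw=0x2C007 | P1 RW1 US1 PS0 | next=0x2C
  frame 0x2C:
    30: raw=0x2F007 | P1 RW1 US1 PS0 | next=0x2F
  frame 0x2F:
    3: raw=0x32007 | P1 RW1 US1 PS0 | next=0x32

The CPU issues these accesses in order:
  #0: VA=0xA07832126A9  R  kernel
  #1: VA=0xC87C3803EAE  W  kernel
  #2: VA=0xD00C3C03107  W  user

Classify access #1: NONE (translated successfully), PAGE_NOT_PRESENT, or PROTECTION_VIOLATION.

Per-access translation:
#0 VA=0xA07832126A9 (r,kernel):
  lvl0: tbl 0x10, slot 20 ⇒ 0x12007 (P1/RW1/US1/PS0)
  lvl1: tbl 0x12, slot 30 ⇒ 0x14007 (P1/RW1/US1/PS0)
  lvl2: tbl 0x14, slot 25 ⇒ 0x18007 (P1/RW1/US1/PS0)
  lvl3: tbl 0x18, slot 18 ⇒ 0x19007 (P1/RW1/US1/PS0)
  ✓ 0x196A9  — 4 lookups
#1 VA=0xC87C3803EAE (w,kernel):
  lvl0: tbl 0x10, slot 25 ⇒ 0x1B007 (P1/RW1/US1/PS0)
  lvl1: tbl 0x1B, slot 31 ⇒ 0x1F007 (P1/RW1/US1/PS0)
  lvl2: tbl 0x1F, slot 28 ⇒ 0x23007 (P1/RW1/US1/PS0)
  lvl3: tbl 0x23, slot 3 ⇒ 0x25007 (P1/RW1/US1/PS0)
  ✓ 0x25EAE  — 4 lookups
#2 VA=0xD00C3C03107 (w,user):
  lvl0: tbl 0x10, slot 26 ⇒ 0x28007 (P1/RW1/US1/PS0)
  lvl1: tbl 0x28, slot 3 ⇒ 0x2C007 (P1/RW1/US1/PS0)
  lvl2: tbl 0x2C, slot 30 ⇒ 0x2F007 (P1/RW1/US1/PS0)
  lvl3: tbl 0x2F, slot 3 ⇒ 0x32007 (P1/RW1/US1/PS0)
  ✓ 0x32107  — 4 lookups

Access #1 fault: NONE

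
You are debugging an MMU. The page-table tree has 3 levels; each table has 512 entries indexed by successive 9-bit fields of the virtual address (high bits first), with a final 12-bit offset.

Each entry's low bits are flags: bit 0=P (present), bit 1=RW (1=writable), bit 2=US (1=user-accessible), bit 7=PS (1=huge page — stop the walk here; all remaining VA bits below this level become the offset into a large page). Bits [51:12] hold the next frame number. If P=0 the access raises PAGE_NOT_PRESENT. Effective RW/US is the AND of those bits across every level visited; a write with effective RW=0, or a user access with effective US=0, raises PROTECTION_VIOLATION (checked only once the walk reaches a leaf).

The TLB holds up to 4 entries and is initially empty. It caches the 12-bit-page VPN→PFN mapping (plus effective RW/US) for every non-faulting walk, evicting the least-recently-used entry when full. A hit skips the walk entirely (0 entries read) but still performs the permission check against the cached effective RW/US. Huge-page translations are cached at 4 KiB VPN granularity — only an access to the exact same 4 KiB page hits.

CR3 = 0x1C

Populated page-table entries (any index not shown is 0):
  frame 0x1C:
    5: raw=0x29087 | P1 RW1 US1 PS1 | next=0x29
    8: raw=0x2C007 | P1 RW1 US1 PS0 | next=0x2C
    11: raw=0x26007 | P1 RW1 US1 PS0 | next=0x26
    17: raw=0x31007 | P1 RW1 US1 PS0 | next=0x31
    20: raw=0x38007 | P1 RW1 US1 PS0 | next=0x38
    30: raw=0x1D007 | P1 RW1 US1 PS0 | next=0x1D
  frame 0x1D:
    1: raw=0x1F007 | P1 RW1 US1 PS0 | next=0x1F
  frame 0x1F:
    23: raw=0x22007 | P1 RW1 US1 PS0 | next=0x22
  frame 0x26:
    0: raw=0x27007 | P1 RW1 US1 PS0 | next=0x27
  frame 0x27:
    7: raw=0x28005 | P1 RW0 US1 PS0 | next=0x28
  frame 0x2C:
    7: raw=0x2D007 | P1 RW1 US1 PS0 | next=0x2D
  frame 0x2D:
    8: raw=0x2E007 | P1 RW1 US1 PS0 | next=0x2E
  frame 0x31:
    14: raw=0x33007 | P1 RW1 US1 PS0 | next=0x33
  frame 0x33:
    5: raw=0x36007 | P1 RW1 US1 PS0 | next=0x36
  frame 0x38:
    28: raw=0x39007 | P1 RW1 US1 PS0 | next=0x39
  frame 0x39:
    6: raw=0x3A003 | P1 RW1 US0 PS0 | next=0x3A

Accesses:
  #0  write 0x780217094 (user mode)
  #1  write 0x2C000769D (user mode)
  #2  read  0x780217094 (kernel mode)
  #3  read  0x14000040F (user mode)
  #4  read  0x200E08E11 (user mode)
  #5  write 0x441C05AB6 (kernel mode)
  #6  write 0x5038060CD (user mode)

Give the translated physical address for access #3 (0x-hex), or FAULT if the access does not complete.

Per-access translation:
#0 VA=0x780217094 (w,user):
  lvl0: tbl 0x1C, slot 30 ⇒ 0x1D007 (P1/RW1/US1/PS0)
  lvl1: tbl 0x1D, slot 1 ⇒ 0x1F007 (P1/RW1/US1/PS0)
  lvl2: tbl 0x1F, slot 23 ⇒ 0x22007 (P1/RW1/US1/PS0)
  ✓ 0x22094  — 3 lookups
#1 VA=0x2C000769D (w,user):
  lvl0: tbl 0x1C, slot 11 ⇒ 0x26007 (P1/RW1/US1/PS0)
  lvl1: tbl 0x26, slot 0 ⇒ 0x27007 (P1/RW1/US1/PS0)
  lvl2: tbl 0x27, slot 7 ⇒ 0x28005 (P1/RW0/US1/PS0)
  ⇒ fault: PROTECTION_VIOLATION  — 3 lookups
#2 VA=0x780217094 (r,kernel):
  TLB hit vpn=0x780217 → PA=0x22094
#3 VA=0x14000040F (r,user):
  lvl0: tbl 0x1C, slot 5 ⇒ 0x29087 (P1/RW1/US1/PS1)
  ✓ 0x2940F (huge @L0)  — 1 lookups
#4 VA=0x200E08E11 (r,user):
  lvl0: tbl 0x1C, slot 8 ⇒ 0x2C007 (P1/RW1/US1/PS0)
  lvl1: tbl 0x2C, slot 7 ⇒ 0x2D007 (P1/RW1/US1/PS0)
  lvl2: tbl 0x2D, slot 8 ⇒ 0x2E007 (P1/RW1/US1/PS0)
  ✓ 0x2EE11  — 3 lookups
#5 VA=0x441C05AB6 (w,kernel):
  lvl0: tbl 0x1C, slot 17 ⇒ 0x31007 (P1/RW1/US1/PS0)
  lvl1: tbl 0x31, slot 14 ⇒ 0x33007 (P1/RW1/US1/PS0)
  lvl2: tbl 0x33, slot 5 ⇒ 0x36007 (P1/RW1/US1/PS0)
  ✓ 0x36AB6  — 3 lookups
#6 VA=0x5038060CD (w,user):
  lvl0: tbl 0x1C, slot 20 ⇒ 0x38007 (P1/RW1/US1/PS0)
  lvl1: tbl 0x38, slot 28 ⇒ 0x39007 (P1/RW1/US1/PS0)
  lvl2: tbl 0x39, slot 6 ⇒ 0x3A003 (P1/RW1/US0/PS0)
  ⇒ fault: PROTECTION_VIOLATION  — 3 lookups

Access #3 PA: 0x2940F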